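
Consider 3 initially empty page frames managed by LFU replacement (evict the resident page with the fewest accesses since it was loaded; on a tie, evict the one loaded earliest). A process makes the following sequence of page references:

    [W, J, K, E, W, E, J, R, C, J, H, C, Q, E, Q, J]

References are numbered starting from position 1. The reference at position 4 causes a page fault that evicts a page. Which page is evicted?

pos 1: W → miss, frames [W]
pos 2: J → miss, frames [W, J]
pos 3: K → miss, frames [W, J, K]
pos 4: E → miss, evict W, frames [J, K, E]
At position 4, page W is evicted.

W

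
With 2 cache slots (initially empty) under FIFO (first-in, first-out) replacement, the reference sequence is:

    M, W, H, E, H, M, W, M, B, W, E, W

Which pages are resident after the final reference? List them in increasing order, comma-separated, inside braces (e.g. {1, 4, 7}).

{E, W}

M: miss, frames {M}
W: miss, frames {M,W}
H: miss, evict M, frames {W,H}
E: miss, evict W, frames {H,E}
H: hit
M: miss, evict H, frames {E,M}
W: miss, evict E, frames {M,W}
M: hit
B: miss, evict M, frames {W,B}
W: hit
E: miss, evict W, frames {B,E}
W: miss, evict B, frames {E,W}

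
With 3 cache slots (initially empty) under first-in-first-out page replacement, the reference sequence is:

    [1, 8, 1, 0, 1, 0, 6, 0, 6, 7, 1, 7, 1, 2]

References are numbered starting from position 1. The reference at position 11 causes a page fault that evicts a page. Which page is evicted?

0

pos 1: 1 → fault, frames {1}
pos 2: 8 → fault, frames {1,8}
pos 3: 1 → hit
pos 4: 0 → fault, frames {1,8,0}
pos 5: 1 → hit
pos 6: 0 → hit
pos 7: 6 → fault, evict 1, frames {8,0,6}
pos 8: 0 → hit
pos 9: 6 → hit
pos 10: 7 → fault, evict 8, frames {0,6,7}
pos 11: 1 → fault, evict 0, frames {6,7,1}
At position 11, page 0 is evicted.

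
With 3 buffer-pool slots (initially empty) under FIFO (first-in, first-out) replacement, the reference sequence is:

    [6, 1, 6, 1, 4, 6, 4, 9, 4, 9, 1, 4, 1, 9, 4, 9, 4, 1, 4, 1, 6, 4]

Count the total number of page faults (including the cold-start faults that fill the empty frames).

6 -> miss, frames [6]
1 -> miss, frames [6, 1]
6 -> hit
1 -> hit
4 -> miss, frames [6, 1, 4]
6 -> hit
4 -> hit
9 -> miss, evict 6, frames [1, 4, 9]
4 -> hit
9 -> hit
1 -> hit
4 -> hit
1 -> hit
9 -> hit
4 -> hit
9 -> hit
4 -> hit
1 -> hit
4 -> hit
1 -> hit
6 -> miss, evict 1, frames [4, 9, 6]
4 -> hit
Page faults: 5.

5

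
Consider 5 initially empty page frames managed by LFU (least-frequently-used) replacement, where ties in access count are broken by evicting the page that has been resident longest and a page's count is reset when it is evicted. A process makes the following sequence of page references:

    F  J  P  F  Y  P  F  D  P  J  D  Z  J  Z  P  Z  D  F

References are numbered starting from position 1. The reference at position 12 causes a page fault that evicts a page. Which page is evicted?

Y

pos 1: F → miss, frames {F}
pos 2: J → miss, frames {F,J}
pos 3: P → miss, frames {F,J,P}
pos 4: F → hit
pos 5: Y → miss, frames {F,J,P,Y}
pos 6: P → hit
pos 7: F → hit
pos 8: D → miss, frames {F,J,P,Y,D}
pos 9: P → hit
pos 10: J → hit
pos 11: D → hit
pos 12: Z → miss, evict Y, frames {F,J,P,D,Z}
At position 12, page Y is evicted.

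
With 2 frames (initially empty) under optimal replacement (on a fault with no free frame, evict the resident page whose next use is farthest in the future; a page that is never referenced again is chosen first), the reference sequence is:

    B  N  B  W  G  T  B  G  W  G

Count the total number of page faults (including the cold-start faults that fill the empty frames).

B -> miss, frames {B}
N -> miss, frames {B,N}
B -> hit
W -> miss, evict N, frames {B,W}
G -> miss, evict W, frames {B,G}
T -> miss, evict G, frames {B,T}
B -> hit
G -> miss, evict T, frames {B,G}
W -> miss, evict B, frames {G,W}
G -> hit
Page faults: 7.

7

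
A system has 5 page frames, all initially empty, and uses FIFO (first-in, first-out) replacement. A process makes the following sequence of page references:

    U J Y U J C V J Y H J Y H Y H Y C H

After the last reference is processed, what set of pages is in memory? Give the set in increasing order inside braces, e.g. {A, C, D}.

U → fault, frames (U)
J → fault, frames (U J)
Y → fault, frames (U J Y)
U → hit
J → hit
C → fault, frames (U J Y C)
V → fault, frames (U J Y C V)
J → hit
Y → hit
H → fault, evict U, frames (J Y C V H)
J → hit
Y → hit
H → hit
Y → hit
H → hit
Y → hit
C → hit
H → hit

{C, H, J, V, Y}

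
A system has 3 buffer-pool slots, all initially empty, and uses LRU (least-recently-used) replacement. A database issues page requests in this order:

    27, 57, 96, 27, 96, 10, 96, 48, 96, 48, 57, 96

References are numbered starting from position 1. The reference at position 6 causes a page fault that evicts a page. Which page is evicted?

57

pos 1: 27 → fault, frames {27}
pos 2: 57 → fault, frames {27,57}
pos 3: 96 → fault, frames {27,57,96}
pos 4: 27 → hit
pos 5: 96 → hit
pos 6: 10 → fault, evict 57, frames {27,96,10}
At position 6, page 57 is evicted.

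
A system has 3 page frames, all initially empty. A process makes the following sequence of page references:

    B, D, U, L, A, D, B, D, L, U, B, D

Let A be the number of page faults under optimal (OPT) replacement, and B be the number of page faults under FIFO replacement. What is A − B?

-3

Under OPT: F F F F F . . . F F . . → 7 faults.
Under FIFO: F F F F F F F . F F . F → 10 faults.
A − B = 7 − 10 = -3.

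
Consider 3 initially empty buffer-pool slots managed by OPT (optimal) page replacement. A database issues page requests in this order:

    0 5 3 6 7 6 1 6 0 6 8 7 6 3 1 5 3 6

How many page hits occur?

0 → fault, frames {0}
5 → fault, frames {0,5}
3 → fault, frames {0,5,3}
6 → fault, evict 5, frames {0,3,6}
7 → fault, evict 3, frames {0,6,7}
6 → hit
1 → fault, evict 7, frames {0,6,1}
6 → hit
0 → hit
6 → hit
8 → fault, evict 0, frames {6,1,8}
7 → fault, evict 8, frames {6,1,7}
6 → hit
3 → fault, evict 7, frames {6,1,3}
1 → hit
5 → fault, evict 1, frames {6,3,5}
3 → hit
6 → hit
Hits: 8.

8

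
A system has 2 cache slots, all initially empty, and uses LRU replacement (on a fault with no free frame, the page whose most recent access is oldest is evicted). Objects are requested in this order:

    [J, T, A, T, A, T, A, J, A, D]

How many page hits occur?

5

J: fault, frames (J)
T: fault, frames (J T)
A: fault, evict J, frames (T A)
T: hit
A: hit
T: hit
A: hit
J: fault, evict T, frames (A J)
A: hit
D: fault, evict J, frames (A D)
Hits: 5.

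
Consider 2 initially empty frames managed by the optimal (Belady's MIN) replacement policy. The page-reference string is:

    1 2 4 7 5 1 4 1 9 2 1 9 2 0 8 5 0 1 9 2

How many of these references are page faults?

15

1: miss, frames {1}
2: miss, frames {1,2}
4: miss, evict 2, frames {1,4}
7: miss, evict 4, frames {1,7}
5: miss, evict 7, frames {1,5}
1: hit
4: miss, evict 5, frames {1,4}
1: hit
9: miss, evict 4, frames {1,9}
2: miss, evict 9, frames {1,2}
1: hit
9: miss, evict 1, frames {2,9}
2: hit
0: miss, evict 2, frames {9,0}
8: miss, evict 9, frames {0,8}
5: miss, evict 8, frames {0,5}
0: hit
1: miss, evict 5, frames {0,1}
9: miss, evict 1, frames {0,9}
2: miss, evict 9, frames {0,2}
Page faults: 15.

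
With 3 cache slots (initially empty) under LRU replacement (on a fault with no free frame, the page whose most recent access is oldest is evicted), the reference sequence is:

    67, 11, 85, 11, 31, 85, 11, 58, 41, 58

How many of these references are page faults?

67 -> fault, frames (67)
11 -> fault, frames (67 11)
85 -> fault, frames (67 11 85)
11 -> hit
31 -> fault, evict 67, frames (85 11 31)
85 -> hit
11 -> hit
58 -> fault, evict 31, frames (85 11 58)
41 -> fault, evict 85, frames (11 58 41)
58 -> hit
Page faults: 6.

6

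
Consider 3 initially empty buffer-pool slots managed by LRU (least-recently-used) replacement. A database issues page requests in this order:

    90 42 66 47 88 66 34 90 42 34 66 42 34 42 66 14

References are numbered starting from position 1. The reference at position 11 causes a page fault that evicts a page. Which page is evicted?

pos 1: 90 -> fault, frames {90}
pos 2: 42 -> fault, frames {90,42}
pos 3: 66 -> fault, frames {90,42,66}
pos 4: 47 -> fault, evict 90, frames {42,66,47}
pos 5: 88 -> fault, evict 42, frames {66,47,88}
pos 6: 66 -> hit
pos 7: 34 -> fault, evict 47, frames {88,66,34}
pos 8: 90 -> fault, evict 88, frames {66,34,90}
pos 9: 42 -> fault, evict 66, frames {34,90,42}
pos 10: 34 -> hit
pos 11: 66 -> fault, evict 90, frames {42,34,66}
At position 11, page 90 is evicted.

90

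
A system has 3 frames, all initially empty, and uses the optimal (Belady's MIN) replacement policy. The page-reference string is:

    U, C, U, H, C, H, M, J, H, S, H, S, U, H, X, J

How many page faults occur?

8

U: miss, frames (U)
C: miss, frames (U C)
U: hit
H: miss, frames (U C H)
C: hit
H: hit
M: miss, evict C, frames (U H M)
J: miss, evict M, frames (U H J)
H: hit
S: miss, evict J, frames (U H S)
H: hit
S: hit
U: hit
H: hit
X: miss, evict S, frames (U H X)
J: miss, evict X, frames (U H J)
Page faults: 8.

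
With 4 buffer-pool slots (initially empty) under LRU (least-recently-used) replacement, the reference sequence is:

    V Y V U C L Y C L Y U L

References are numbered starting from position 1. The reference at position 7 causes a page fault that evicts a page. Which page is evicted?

V

pos 1: V -> miss, frames {V}
pos 2: Y -> miss, frames {V,Y}
pos 3: V -> hit
pos 4: U -> miss, frames {Y,V,U}
pos 5: C -> miss, frames {Y,V,U,C}
pos 6: L -> miss, evict Y, frames {V,U,C,L}
pos 7: Y -> miss, evict V, frames {U,C,L,Y}
At position 7, page V is evicted.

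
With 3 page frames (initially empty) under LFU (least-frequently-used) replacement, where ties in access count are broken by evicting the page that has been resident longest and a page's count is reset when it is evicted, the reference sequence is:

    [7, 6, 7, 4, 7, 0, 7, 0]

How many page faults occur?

7 → fault, frames {7}
6 → fault, frames {7,6}
7 → hit
4 → fault, frames {7,6,4}
7 → hit
0 → fault, evict 6, frames {7,4,0}
7 → hit
0 → hit
Page faults: 4.

4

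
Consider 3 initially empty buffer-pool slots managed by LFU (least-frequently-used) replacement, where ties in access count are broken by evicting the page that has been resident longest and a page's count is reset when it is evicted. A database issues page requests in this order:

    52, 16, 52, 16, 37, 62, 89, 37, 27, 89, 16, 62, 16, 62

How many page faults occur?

9

52 -> fault, frames (52)
16 -> fault, frames (52 16)
52 -> hit
16 -> hit
37 -> fault, frames (52 16 37)
62 -> fault, evict 37, frames (52 16 62)
89 -> fault, evict 62, frames (52 16 89)
37 -> fault, evict 89, frames (52 16 37)
27 -> fault, evict 37, frames (52 16 27)
89 -> fault, evict 27, frames (52 16 89)
16 -> hit
62 -> fault, evict 89, frames (52 16 62)
16 -> hit
62 -> hit
Page faults: 9.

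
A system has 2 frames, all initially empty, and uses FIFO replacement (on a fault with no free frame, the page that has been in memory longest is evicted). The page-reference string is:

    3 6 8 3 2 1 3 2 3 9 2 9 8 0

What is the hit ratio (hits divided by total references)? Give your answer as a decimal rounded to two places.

0.21

3 → miss, frames [3]
6 → miss, frames [3, 6]
8 → miss, evict 3, frames [6, 8]
3 → miss, evict 6, frames [8, 3]
2 → miss, evict 8, frames [3, 2]
1 → miss, evict 3, frames [2, 1]
3 → miss, evict 2, frames [1, 3]
2 → miss, evict 1, frames [3, 2]
3 → hit
9 → miss, evict 3, frames [2, 9]
2 → hit
9 → hit
8 → miss, evict 2, frames [9, 8]
0 → miss, evict 9, frames [8, 0]
Hits: 3 of 14 references → 3/14 = 0.2143.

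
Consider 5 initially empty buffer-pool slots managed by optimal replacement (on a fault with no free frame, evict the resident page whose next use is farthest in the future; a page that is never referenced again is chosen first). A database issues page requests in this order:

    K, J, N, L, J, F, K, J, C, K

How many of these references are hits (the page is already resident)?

K -> miss, frames (K)
J -> miss, frames (K J)
N -> miss, frames (K J N)
L -> miss, frames (K J N L)
J -> hit
F -> miss, frames (K J N L F)
K -> hit
J -> hit
C -> miss, evict F, frames (K J N L C)
K -> hit
Hits: 4.

4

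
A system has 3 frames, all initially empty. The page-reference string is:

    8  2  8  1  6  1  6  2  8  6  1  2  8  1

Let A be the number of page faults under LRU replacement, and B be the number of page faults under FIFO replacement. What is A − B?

2

Under LRU: F F . F F . . F F . F F F . → 9 faults.
Under FIFO: F F . F F . . . F . . F . F → 7 faults.
A − B = 9 − 7 = 2.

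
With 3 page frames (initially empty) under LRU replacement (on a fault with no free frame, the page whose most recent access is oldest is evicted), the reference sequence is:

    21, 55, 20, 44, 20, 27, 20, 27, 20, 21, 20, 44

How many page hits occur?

21: fault, frames [21]
55: fault, frames [21, 55]
20: fault, frames [21, 55, 20]
44: fault, evict 21, frames [55, 20, 44]
20: hit
27: fault, evict 55, frames [44, 20, 27]
20: hit
27: hit
20: hit
21: fault, evict 44, frames [27, 20, 21]
20: hit
44: fault, evict 27, frames [21, 20, 44]
Hits: 5.

5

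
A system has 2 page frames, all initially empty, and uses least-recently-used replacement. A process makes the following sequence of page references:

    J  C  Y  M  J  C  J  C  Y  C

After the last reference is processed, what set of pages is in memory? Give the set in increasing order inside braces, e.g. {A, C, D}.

J: fault, frames [J]
C: fault, frames [J, C]
Y: fault, evict J, frames [C, Y]
M: fault, evict C, frames [Y, M]
J: fault, evict Y, frames [M, J]
C: fault, evict M, frames [J, C]
J: hit
C: hit
Y: fault, evict J, frames [C, Y]
C: hit

{C, Y}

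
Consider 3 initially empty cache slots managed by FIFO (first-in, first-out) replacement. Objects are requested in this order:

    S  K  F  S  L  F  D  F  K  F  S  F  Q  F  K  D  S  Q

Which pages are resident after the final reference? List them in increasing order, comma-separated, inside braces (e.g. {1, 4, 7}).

S → miss, frames (S)
K → miss, frames (S K)
F → miss, frames (S K F)
S → hit
L → miss, evict S, frames (K F L)
F → hit
D → miss, evict K, frames (F L D)
F → hit
K → miss, evict F, frames (L D K)
F → miss, evict L, frames (D K F)
S → miss, evict D, frames (K F S)
F → hit
Q → miss, evict K, frames (F S Q)
F → hit
K → miss, evict F, frames (S Q K)
D → miss, evict S, frames (Q K D)
S → miss, evict Q, frames (K D S)
Q → miss, evict K, frames (D S Q)

{D, Q, S}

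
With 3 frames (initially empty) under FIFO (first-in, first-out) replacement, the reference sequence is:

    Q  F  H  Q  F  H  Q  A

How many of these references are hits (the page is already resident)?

Q → miss, frames (Q)
F → miss, frames (Q F)
H → miss, frames (Q F H)
Q → hit
F → hit
H → hit
Q → hit
A → miss, evict Q, frames (F H A)
Hits: 4.

4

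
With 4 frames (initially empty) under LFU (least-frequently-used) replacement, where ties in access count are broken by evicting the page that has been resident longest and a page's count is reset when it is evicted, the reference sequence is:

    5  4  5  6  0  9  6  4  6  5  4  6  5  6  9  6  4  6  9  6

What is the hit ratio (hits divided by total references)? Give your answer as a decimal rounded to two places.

0.70

5 → fault, frames {5}
4 → fault, frames {5,4}
5 → hit
6 → fault, frames {5,4,6}
0 → fault, frames {5,4,6,0}
9 → fault, evict 4, frames {5,6,0,9}
6 → hit
4 → fault, evict 0, frames {5,6,9,4}
6 → hit
5 → hit
4 → hit
6 → hit
5 → hit
6 → hit
9 → hit
6 → hit
4 → hit
6 → hit
9 → hit
6 → hit
Hits: 14 of 20 references → 14/20 = 0.7000.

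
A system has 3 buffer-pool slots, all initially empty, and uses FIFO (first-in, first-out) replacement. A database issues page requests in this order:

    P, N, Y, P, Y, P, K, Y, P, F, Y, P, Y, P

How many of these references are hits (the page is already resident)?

P -> fault, frames {P}
N -> fault, frames {P,N}
Y -> fault, frames {P,N,Y}
P -> hit
Y -> hit
P -> hit
K -> fault, evict P, frames {N,Y,K}
Y -> hit
P -> fault, evict N, frames {Y,K,P}
F -> fault, evict Y, frames {K,P,F}
Y -> fault, evict K, frames {P,F,Y}
P -> hit
Y -> hit
P -> hit
Hits: 7.

7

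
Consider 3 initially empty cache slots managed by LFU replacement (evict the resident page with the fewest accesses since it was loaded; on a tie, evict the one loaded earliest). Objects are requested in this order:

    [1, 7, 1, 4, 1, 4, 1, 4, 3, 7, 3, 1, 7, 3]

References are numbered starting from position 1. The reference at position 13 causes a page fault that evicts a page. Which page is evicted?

3

pos 1: 1 -> miss, frames [1]
pos 2: 7 -> miss, frames [1, 7]
pos 3: 1 -> hit
pos 4: 4 -> miss, frames [1, 7, 4]
pos 5: 1 -> hit
pos 6: 4 -> hit
pos 7: 1 -> hit
pos 8: 4 -> hit
pos 9: 3 -> miss, evict 7, frames [1, 4, 3]
pos 10: 7 -> miss, evict 3, frames [1, 4, 7]
pos 11: 3 -> miss, evict 7, frames [1, 4, 3]
pos 12: 1 -> hit
pos 13: 7 -> miss, evict 3, frames [1, 4, 7]
At position 13, page 3 is evicted.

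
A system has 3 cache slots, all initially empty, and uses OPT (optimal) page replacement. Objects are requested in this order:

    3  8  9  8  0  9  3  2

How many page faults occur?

3: miss, frames {3}
8: miss, frames {3,8}
9: miss, frames {3,8,9}
8: hit
0: miss, evict 8, frames {3,9,0}
9: hit
3: hit
2: miss, evict 0, frames {3,9,2}
Page faults: 5.

5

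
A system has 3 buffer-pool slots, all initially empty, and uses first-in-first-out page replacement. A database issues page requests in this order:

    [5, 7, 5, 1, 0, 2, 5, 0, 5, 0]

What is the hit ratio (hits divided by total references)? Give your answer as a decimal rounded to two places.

5 -> miss, frames {5}
7 -> miss, frames {5,7}
5 -> hit
1 -> miss, frames {5,7,1}
0 -> miss, evict 5, frames {7,1,0}
2 -> miss, evict 7, frames {1,0,2}
5 -> miss, evict 1, frames {0,2,5}
0 -> hit
5 -> hit
0 -> hit
Hits: 4 of 10 references → 4/10 = 0.4000.

0.40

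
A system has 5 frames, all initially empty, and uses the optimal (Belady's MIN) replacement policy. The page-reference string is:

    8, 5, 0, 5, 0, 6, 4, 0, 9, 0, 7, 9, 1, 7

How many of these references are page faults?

8 -> miss, frames (8)
5 -> miss, frames (8 5)
0 -> miss, frames (8 5 0)
5 -> hit
0 -> hit
6 -> miss, frames (8 5 0 6)
4 -> miss, frames (8 5 0 6 4)
0 -> hit
9 -> miss, evict 4, frames (8 5 0 6 9)
0 -> hit
7 -> miss, evict 6, frames (8 5 0 9 7)
9 -> hit
1 -> miss, evict 9, frames (8 5 0 7 1)
7 -> hit
Page faults: 8.

8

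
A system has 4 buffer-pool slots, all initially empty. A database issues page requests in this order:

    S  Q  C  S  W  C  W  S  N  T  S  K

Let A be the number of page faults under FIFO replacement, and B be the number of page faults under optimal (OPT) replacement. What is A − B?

Under FIFO: F F F . F . . . F F F F → 8 faults.
Under OPT: F F F . F . . . F F . F → 7 faults.
A − B = 8 − 7 = 1.

1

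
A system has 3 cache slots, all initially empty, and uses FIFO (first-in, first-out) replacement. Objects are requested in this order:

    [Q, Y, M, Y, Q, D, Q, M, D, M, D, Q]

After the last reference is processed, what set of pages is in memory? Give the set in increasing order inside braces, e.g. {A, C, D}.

{D, M, Q}

Q -> fault, frames (Q)
Y -> fault, frames (Q Y)
M -> fault, frames (Q Y M)
Y -> hit
Q -> hit
D -> fault, evict Q, frames (Y M D)
Q -> fault, evict Y, frames (M D Q)
M -> hit
D -> hit
M -> hit
D -> hit
Q -> hit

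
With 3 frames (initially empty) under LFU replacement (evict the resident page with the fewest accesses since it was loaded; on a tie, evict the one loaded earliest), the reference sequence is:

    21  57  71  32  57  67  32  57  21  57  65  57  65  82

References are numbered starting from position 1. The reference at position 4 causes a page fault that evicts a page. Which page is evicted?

21

pos 1: 21: miss, frames [21]
pos 2: 57: miss, frames [21, 57]
pos 3: 71: miss, frames [21, 57, 71]
pos 4: 32: miss, evict 21, frames [57, 71, 32]
At position 4, page 21 is evicted.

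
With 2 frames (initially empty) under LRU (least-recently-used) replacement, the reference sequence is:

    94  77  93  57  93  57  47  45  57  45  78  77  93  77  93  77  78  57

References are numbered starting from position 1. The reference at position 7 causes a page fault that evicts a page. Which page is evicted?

93

pos 1: 94 → miss, frames [94]
pos 2: 77 → miss, frames [94, 77]
pos 3: 93 → miss, evict 94, frames [77, 93]
pos 4: 57 → miss, evict 77, frames [93, 57]
pos 5: 93 → hit
pos 6: 57 → hit
pos 7: 47 → miss, evict 93, frames [57, 47]
At position 7, page 93 is evicted.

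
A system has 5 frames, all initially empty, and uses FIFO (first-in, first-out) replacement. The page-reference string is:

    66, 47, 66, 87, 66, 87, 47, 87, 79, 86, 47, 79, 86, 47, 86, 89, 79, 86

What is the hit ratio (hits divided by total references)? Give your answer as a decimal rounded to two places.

0.67

66 → miss, frames {66}
47 → miss, frames {66,47}
66 → hit
87 → miss, frames {66,47,87}
66 → hit
87 → hit
47 → hit
87 → hit
79 → miss, frames {66,47,87,79}
86 → miss, frames {66,47,87,79,86}
47 → hit
79 → hit
86 → hit
47 → hit
86 → hit
89 → miss, evict 66, frames {47,87,79,86,89}
79 → hit
86 → hit
Hits: 12 of 18 references → 12/18 = 0.6667.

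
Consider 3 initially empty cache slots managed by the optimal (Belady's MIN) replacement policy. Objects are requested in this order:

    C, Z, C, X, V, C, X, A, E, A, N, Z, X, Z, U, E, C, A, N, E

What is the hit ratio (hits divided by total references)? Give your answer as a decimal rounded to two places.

C -> miss, frames [C]
Z -> miss, frames [C, Z]
C -> hit
X -> miss, frames [C, Z, X]
V -> miss, evict Z, frames [C, X, V]
C -> hit
X -> hit
A -> miss, evict V, frames [C, X, A]
E -> miss, evict C, frames [X, A, E]
A -> hit
N -> miss, evict A, frames [X, E, N]
Z -> miss, evict N, frames [X, E, Z]
X -> hit
Z -> hit
U -> miss, evict Z, frames [X, E, U]
E -> hit
C -> miss, evict U, frames [X, E, C]
A -> miss, evict C, frames [X, E, A]
N -> miss, evict A, frames [X, E, N]
E -> hit
Hits: 8 of 20 references → 8/20 = 0.4000.

0.40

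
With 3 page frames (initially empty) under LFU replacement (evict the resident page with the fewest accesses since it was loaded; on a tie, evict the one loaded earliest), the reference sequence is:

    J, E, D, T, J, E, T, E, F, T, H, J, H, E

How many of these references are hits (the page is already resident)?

J → fault, frames {J}
E → fault, frames {J,E}
D → fault, frames {J,E,D}
T → fault, evict J, frames {E,D,T}
J → fault, evict E, frames {D,T,J}
E → fault, evict D, frames {T,J,E}
T → hit
E → hit
F → fault, evict J, frames {T,E,F}
T → hit
H → fault, evict F, frames {T,E,H}
J → fault, evict H, frames {T,E,J}
H → fault, evict J, frames {T,E,H}
E → hit
Hits: 4.

4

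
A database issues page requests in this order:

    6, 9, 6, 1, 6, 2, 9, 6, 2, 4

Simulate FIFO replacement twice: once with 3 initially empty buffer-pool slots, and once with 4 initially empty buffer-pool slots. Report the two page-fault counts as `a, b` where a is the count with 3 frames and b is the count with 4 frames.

6, 5

3 frames: F F . F . F . F . F → 6 faults.
4 frames: F F . F . F . . . F → 5 faults.
5 < 6: adding a frame reduced faults, as is typical.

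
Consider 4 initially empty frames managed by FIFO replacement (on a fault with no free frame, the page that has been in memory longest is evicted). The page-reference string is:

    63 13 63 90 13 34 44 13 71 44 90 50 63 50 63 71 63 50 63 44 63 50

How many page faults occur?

63: fault, frames {63}
13: fault, frames {63,13}
63: hit
90: fault, frames {63,13,90}
13: hit
34: fault, frames {63,13,90,34}
44: fault, evict 63, frames {13,90,34,44}
13: hit
71: fault, evict 13, frames {90,34,44,71}
44: hit
90: hit
50: fault, evict 90, frames {34,44,71,50}
63: fault, evict 34, frames {44,71,50,63}
50: hit
63: hit
71: hit
63: hit
50: hit
63: hit
44: hit
63: hit
50: hit
Page faults: 8.

8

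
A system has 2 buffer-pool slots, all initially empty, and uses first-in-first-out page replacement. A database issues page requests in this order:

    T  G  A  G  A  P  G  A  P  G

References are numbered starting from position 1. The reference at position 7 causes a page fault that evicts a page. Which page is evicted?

pos 1: T -> fault, frames (T)
pos 2: G -> fault, frames (T G)
pos 3: A -> fault, evict T, frames (G A)
pos 4: G -> hit
pos 5: A -> hit
pos 6: P -> fault, evict G, frames (A P)
pos 7: G -> fault, evict A, frames (P G)
At position 7, page A is evicted.

A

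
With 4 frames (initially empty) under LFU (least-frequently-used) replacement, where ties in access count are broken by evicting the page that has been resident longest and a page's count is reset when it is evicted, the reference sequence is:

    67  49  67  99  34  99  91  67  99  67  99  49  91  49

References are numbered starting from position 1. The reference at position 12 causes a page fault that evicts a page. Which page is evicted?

34

pos 1: 67: miss, frames {67}
pos 2: 49: miss, frames {67,49}
pos 3: 67: hit
pos 4: 99: miss, frames {67,49,99}
pos 5: 34: miss, frames {67,49,99,34}
pos 6: 99: hit
pos 7: 91: miss, evict 49, frames {67,99,34,91}
pos 8: 67: hit
pos 9: 99: hit
pos 10: 67: hit
pos 11: 99: hit
pos 12: 49: miss, evict 34, frames {67,99,91,49}
At position 12, page 34 is evicted.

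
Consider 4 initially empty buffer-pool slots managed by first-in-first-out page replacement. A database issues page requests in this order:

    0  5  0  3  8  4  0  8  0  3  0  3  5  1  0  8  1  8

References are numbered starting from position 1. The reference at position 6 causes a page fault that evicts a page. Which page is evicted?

pos 1: 0: miss, frames [0]
pos 2: 5: miss, frames [0, 5]
pos 3: 0: hit
pos 4: 3: miss, frames [0, 5, 3]
pos 5: 8: miss, frames [0, 5, 3, 8]
pos 6: 4: miss, evict 0, frames [5, 3, 8, 4]
At position 6, page 0 is evicted.

0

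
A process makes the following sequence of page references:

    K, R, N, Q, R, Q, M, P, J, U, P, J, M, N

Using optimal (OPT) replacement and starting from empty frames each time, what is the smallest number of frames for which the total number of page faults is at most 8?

f=1: 14 faults
f=2: 11 faults
f=3: 10 faults
f=4: 9 faults
f=5: 8 faults
f=6: 8 faults
f=7: 8 faults
f=8: 8 faults
Smallest f with faults ≤ 8 is 5.

5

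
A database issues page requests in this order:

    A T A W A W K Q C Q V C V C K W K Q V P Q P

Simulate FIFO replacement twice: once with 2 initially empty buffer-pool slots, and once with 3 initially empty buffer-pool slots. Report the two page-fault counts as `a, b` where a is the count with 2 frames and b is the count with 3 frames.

2 frames: F F . F F . F F F . F . . . F F . F F F F . → 14 faults.
3 frames: F F . F . . F F F . F . . . F F . F F F . . → 12 faults.
12 < 14: adding a frame reduced faults, as is typical.

14, 12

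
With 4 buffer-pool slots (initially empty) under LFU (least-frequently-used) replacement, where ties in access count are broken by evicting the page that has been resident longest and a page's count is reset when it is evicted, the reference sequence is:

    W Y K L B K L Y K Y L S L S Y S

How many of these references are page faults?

W → fault, frames {W}
Y → fault, frames {W,Y}
K → fault, frames {W,Y,K}
L → fault, frames {W,Y,K,L}
B → fault, evict W, frames {Y,K,L,B}
K → hit
L → hit
Y → hit
K → hit
Y → hit
L → hit
S → fault, evict B, frames {Y,K,L,S}
L → hit
S → hit
Y → hit
S → hit
Page faults: 6.

6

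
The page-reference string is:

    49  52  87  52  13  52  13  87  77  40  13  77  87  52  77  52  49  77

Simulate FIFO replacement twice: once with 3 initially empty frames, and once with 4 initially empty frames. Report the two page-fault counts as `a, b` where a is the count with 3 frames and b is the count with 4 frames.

10, 8

3 frames: F F F . F . . . F F . . F F F . F . → 10 faults.
4 frames: F F F . F . . . F F . . . F . . F . → 8 faults.
8 < 10: adding a frame reduced faults, as is typical.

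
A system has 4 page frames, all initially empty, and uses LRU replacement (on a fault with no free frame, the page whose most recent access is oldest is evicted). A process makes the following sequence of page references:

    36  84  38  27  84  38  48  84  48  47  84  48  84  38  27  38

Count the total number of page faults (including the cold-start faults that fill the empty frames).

36 → miss, frames {36}
84 → miss, frames {36,84}
38 → miss, frames {36,84,38}
27 → miss, frames {36,84,38,27}
84 → hit
38 → hit
48 → miss, evict 36, frames {27,84,38,48}
84 → hit
48 → hit
47 → miss, evict 27, frames {38,84,48,47}
84 → hit
48 → hit
84 → hit
38 → hit
27 → miss, evict 47, frames {48,84,38,27}
38 → hit
Page faults: 7.

7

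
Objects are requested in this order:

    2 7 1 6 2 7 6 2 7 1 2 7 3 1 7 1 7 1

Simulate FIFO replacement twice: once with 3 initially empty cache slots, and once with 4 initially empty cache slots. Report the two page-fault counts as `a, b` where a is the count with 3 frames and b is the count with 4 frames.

8, 5

3 frames: F F F F F F . . . F . . F . . . . . → 8 faults.
4 frames: F F F F . . . . . . . . F . . . . . → 5 faults.
5 < 8: adding a frame reduced faults, as is typical.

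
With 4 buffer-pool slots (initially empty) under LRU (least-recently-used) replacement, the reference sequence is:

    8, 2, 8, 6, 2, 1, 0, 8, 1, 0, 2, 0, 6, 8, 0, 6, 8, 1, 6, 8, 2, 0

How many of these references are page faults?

11

8 → miss, frames [8]
2 → miss, frames [8, 2]
8 → hit
6 → miss, frames [2, 8, 6]
2 → hit
1 → miss, frames [8, 6, 2, 1]
0 → miss, evict 8, frames [6, 2, 1, 0]
8 → miss, evict 6, frames [2, 1, 0, 8]
1 → hit
0 → hit
2 → hit
0 → hit
6 → miss, evict 8, frames [1, 2, 0, 6]
8 → miss, evict 1, frames [2, 0, 6, 8]
0 → hit
6 → hit
8 → hit
1 → miss, evict 2, frames [0, 6, 8, 1]
6 → hit
8 → hit
2 → miss, evict 0, frames [1, 6, 8, 2]
0 → miss, evict 1, frames [6, 8, 2, 0]
Page faults: 11.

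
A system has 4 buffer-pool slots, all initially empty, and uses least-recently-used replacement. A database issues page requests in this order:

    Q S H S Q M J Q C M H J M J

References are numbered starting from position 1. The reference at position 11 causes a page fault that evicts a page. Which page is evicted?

pos 1: Q: miss, frames (Q)
pos 2: S: miss, frames (Q S)
pos 3: H: miss, frames (Q S H)
pos 4: S: hit
pos 5: Q: hit
pos 6: M: miss, frames (H S Q M)
pos 7: J: miss, evict H, frames (S Q M J)
pos 8: Q: hit
pos 9: C: miss, evict S, frames (M J Q C)
pos 10: M: hit
pos 11: H: miss, evict J, frames (Q C M H)
At position 11, page J is evicted.

J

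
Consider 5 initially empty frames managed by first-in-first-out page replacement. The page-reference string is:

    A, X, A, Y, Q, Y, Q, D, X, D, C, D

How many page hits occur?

A → miss, frames {A}
X → miss, frames {A,X}
A → hit
Y → miss, frames {A,X,Y}
Q → miss, frames {A,X,Y,Q}
Y → hit
Q → hit
D → miss, frames {A,X,Y,Q,D}
X → hit
D → hit
C → miss, evict A, frames {X,Y,Q,D,C}
D → hit
Hits: 6.

6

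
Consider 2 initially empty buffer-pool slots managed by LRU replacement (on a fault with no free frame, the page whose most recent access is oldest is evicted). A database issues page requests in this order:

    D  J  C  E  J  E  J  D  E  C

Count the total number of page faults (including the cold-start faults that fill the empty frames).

8

D: fault, frames [D]
J: fault, frames [D, J]
C: fault, evict D, frames [J, C]
E: fault, evict J, frames [C, E]
J: fault, evict C, frames [E, J]
E: hit
J: hit
D: fault, evict E, frames [J, D]
E: fault, evict J, frames [D, E]
C: fault, evict D, frames [E, C]
Page faults: 8.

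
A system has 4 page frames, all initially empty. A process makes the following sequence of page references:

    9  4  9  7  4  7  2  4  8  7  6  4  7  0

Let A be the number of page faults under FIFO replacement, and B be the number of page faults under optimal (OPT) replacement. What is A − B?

Under FIFO: F F . F . . F . F . F F F F → 9 faults.
Under OPT: F F . F . . F . F . F . . F → 7 faults.
A − B = 9 − 7 = 2.

2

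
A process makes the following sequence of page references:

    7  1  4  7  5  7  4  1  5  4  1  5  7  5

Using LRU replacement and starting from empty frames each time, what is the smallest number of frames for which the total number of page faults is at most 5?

4

f=1: 14 faults
f=2: 12 faults
f=3: 7 faults
f=4: 4 faults
Smallest f with faults ≤ 5 is 4.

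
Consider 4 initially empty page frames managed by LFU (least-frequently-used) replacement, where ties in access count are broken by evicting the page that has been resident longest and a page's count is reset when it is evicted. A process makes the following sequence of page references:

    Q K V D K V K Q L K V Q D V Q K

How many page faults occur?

6

Q: miss, frames {Q}
K: miss, frames {Q,K}
V: miss, frames {Q,K,V}
D: miss, frames {Q,K,V,D}
K: hit
V: hit
K: hit
Q: hit
L: miss, evict D, frames {Q,K,V,L}
K: hit
V: hit
Q: hit
D: miss, evict L, frames {Q,K,V,D}
V: hit
Q: hit
K: hit
Page faults: 6.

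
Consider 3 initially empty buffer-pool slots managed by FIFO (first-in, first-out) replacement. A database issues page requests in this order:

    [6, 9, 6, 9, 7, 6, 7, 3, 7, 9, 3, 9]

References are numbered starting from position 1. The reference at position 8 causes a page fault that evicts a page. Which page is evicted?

6

pos 1: 6 -> fault, frames [6]
pos 2: 9 -> fault, frames [6, 9]
pos 3: 6 -> hit
pos 4: 9 -> hit
pos 5: 7 -> fault, frames [6, 9, 7]
pos 6: 6 -> hit
pos 7: 7 -> hit
pos 8: 3 -> fault, evict 6, frames [9, 7, 3]
At position 8, page 6 is evicted.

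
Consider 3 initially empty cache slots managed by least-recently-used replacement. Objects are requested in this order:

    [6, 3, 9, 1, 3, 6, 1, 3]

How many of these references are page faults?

6 → fault, frames {6}
3 → fault, frames {6,3}
9 → fault, frames {6,3,9}
1 → fault, evict 6, frames {3,9,1}
3 → hit
6 → fault, evict 9, frames {1,3,6}
1 → hit
3 → hit
Page faults: 5.

5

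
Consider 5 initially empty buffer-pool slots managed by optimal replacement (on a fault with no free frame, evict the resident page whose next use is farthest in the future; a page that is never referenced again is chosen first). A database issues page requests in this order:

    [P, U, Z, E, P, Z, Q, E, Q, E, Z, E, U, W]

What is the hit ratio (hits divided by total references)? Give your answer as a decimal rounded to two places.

0.57

P → miss, frames (P)
U → miss, frames (P U)
Z → miss, frames (P U Z)
E → miss, frames (P U Z E)
P → hit
Z → hit
Q → miss, frames (P U Z E Q)
E → hit
Q → hit
E → hit
Z → hit
E → hit
U → hit
W → miss, evict Q, frames (P U Z E W)
Hits: 8 of 14 references → 8/14 = 0.5714.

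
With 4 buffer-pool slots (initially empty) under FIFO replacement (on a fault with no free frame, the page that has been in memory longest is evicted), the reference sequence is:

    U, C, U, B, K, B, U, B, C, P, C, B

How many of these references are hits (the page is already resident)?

U: fault, frames [U]
C: fault, frames [U, C]
U: hit
B: fault, frames [U, C, B]
K: fault, frames [U, C, B, K]
B: hit
U: hit
B: hit
C: hit
P: fault, evict U, frames [C, B, K, P]
C: hit
B: hit
Hits: 7.

7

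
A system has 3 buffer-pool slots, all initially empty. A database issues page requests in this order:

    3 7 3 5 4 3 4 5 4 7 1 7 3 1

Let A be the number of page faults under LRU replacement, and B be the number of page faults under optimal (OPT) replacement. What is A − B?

1

Under LRU: F F . F F . . . . F F . F . → 7 faults.
Under OPT: F F . F F . . . . F F . . . → 6 faults.
A − B = 7 − 6 = 1.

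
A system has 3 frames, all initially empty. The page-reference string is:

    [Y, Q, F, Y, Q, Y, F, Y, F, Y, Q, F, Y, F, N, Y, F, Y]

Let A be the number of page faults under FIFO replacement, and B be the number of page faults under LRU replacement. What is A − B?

1

Under FIFO: F F F . . . . . . . . . . . F F . . → 5 faults.
Under LRU: F F F . . . . . . . . . . . F . . . → 4 faults.
A − B = 5 − 4 = 1.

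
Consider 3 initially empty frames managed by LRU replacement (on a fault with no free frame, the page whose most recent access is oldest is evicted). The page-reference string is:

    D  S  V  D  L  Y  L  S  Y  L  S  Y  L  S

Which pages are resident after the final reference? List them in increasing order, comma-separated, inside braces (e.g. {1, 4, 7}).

{L, S, Y}

D: fault, frames [D]
S: fault, frames [D, S]
V: fault, frames [D, S, V]
D: hit
L: fault, evict S, frames [V, D, L]
Y: fault, evict V, frames [D, L, Y]
L: hit
S: fault, evict D, frames [Y, L, S]
Y: hit
L: hit
S: hit
Y: hit
L: hit
S: hit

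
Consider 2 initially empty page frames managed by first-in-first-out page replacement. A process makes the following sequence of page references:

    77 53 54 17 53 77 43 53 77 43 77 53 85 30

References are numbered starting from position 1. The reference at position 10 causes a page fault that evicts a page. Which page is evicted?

pos 1: 77 → fault, frames (77)
pos 2: 53 → fault, frames (77 53)
pos 3: 54 → fault, evict 77, frames (53 54)
pos 4: 17 → fault, evict 53, frames (54 17)
pos 5: 53 → fault, evict 54, frames (17 53)
pos 6: 77 → fault, evict 17, frames (53 77)
pos 7: 43 → fault, evict 53, frames (77 43)
pos 8: 53 → fault, evict 77, frames (43 53)
pos 9: 77 → fault, evict 43, frames (53 77)
pos 10: 43 → fault, evict 53, frames (77 43)
At position 10, page 53 is evicted.

53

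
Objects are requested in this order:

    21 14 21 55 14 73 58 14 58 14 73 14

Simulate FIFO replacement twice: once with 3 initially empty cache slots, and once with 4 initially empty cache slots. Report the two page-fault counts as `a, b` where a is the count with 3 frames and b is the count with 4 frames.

6, 5

3 frames: F F . F . F F F . . . . → 6 faults.
4 frames: F F . F . F F . . . . . → 5 faults.
5 < 6: adding a frame reduced faults, as is typical.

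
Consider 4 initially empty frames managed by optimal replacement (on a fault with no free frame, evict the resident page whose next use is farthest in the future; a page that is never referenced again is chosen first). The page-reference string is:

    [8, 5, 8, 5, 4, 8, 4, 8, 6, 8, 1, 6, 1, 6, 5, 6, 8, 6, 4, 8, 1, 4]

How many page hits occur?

16

8 -> miss, frames {8}
5 -> miss, frames {8,5}
8 -> hit
5 -> hit
4 -> miss, frames {8,5,4}
8 -> hit
4 -> hit
8 -> hit
6 -> miss, frames {8,5,4,6}
8 -> hit
1 -> miss, evict 4, frames {8,5,6,1}
6 -> hit
1 -> hit
6 -> hit
5 -> hit
6 -> hit
8 -> hit
6 -> hit
4 -> miss, evict 6, frames {8,5,1,4}
8 -> hit
1 -> hit
4 -> hit
Hits: 16.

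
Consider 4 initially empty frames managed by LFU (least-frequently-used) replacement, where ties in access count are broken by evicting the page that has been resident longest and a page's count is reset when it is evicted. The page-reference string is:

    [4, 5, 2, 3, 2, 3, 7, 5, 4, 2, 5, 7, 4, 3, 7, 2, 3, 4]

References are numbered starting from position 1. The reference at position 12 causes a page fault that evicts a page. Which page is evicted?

pos 1: 4 -> fault, frames (4)
pos 2: 5 -> fault, frames (4 5)
pos 3: 2 -> fault, frames (4 5 2)
pos 4: 3 -> fault, frames (4 5 2 3)
pos 5: 2 -> hit
pos 6: 3 -> hit
pos 7: 7 -> fault, evict 4, frames (5 2 3 7)
pos 8: 5 -> hit
pos 9: 4 -> fault, evict 7, frames (5 2 3 4)
pos 10: 2 -> hit
pos 11: 5 -> hit
pos 12: 7 -> fault, evict 4, frames (5 2 3 7)
At position 12, page 4 is evicted.

4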